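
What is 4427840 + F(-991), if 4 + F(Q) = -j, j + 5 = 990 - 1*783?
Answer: 4427634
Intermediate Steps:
j = 202 (j = -5 + (990 - 1*783) = -5 + (990 - 783) = -5 + 207 = 202)
F(Q) = -206 (F(Q) = -4 - 1*202 = -4 - 202 = -206)
4427840 + F(-991) = 4427840 - 206 = 4427634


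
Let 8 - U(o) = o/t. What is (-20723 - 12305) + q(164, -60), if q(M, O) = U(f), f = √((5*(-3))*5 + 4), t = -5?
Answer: -33020 + I*√71/5 ≈ -33020.0 + 1.6852*I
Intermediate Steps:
f = I*√71 (f = √(-15*5 + 4) = √(-75 + 4) = √(-71) = I*√71 ≈ 8.4261*I)
U(o) = 8 + o/5 (U(o) = 8 - o/(-5) = 8 - o*(-1)/5 = 8 - (-1)*o/5 = 8 + o/5)
q(M, O) = 8 + I*√71/5 (q(M, O) = 8 + (I*√71)/5 = 8 + I*√71/5)
(-20723 - 12305) + q(164, -60) = (-20723 - 12305) + (8 + I*√71/5) = -33028 + (8 + I*√71/5) = -33020 + I*√71/5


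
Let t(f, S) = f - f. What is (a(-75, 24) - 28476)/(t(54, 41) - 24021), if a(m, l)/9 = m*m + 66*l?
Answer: -4045/2669 ≈ -1.5155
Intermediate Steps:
a(m, l) = 9*m² + 594*l (a(m, l) = 9*(m*m + 66*l) = 9*(m² + 66*l) = 9*m² + 594*l)
t(f, S) = 0
(a(-75, 24) - 28476)/(t(54, 41) - 24021) = ((9*(-75)² + 594*24) - 28476)/(0 - 24021) = ((9*5625 + 14256) - 28476)/(-24021) = ((50625 + 14256) - 28476)*(-1/24021) = (64881 - 28476)*(-1/24021) = 36405*(-1/24021) = -4045/2669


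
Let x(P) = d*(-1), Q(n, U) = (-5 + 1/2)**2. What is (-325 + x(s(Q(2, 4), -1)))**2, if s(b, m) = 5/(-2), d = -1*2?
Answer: 104329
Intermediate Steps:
Q(n, U) = 81/4 (Q(n, U) = (-5 + 1/2)**2 = (-9/2)**2 = 81/4)
d = -2
s(b, m) = -5/2 (s(b, m) = 5*(-1/2) = -5/2)
x(P) = 2 (x(P) = -2*(-1) = 2)
(-325 + x(s(Q(2, 4), -1)))**2 = (-325 + 2)**2 = (-323)**2 = 104329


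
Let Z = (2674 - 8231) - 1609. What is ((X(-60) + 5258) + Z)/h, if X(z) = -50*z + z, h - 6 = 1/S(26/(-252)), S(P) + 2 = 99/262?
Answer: 54825/286 ≈ 191.70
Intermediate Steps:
S(P) = -425/262 (S(P) = -2 + 99/262 = -425/262)
Z = -7166 (Z = -5557 - 1609 = -7166)
h = 2288/425 (h = 6 + 1/(-425/262) = 6 - 262/425 = 2288/425 ≈ 5.3835)
X(z) = -49*z
((X(-60) + 5258) + Z)/h = ((-49*(-60) + 5258) - 7166)/(2288/425) = ((2940 + 5258) - 7166)*(425/2288) = (8198 - 7166)*(425/2288) = 1032*(425/2288) = 54825/286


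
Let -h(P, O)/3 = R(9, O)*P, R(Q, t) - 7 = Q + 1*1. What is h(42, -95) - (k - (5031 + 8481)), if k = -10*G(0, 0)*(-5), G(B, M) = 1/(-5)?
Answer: 11380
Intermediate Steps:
G(B, M) = -⅕
R(Q, t) = 8 + Q (R(Q, t) = 7 + (Q + 1*1) = 7 + (Q + 1) = 7 + (1 + Q) = 8 + Q)
h(P, O) = -51*P (h(P, O) = -3*(8 + 9)*P = -51*P)
k = -10 (k = -10*(-⅕)*(-5) = 2*(-5) = -10)
h(42, -95) - (k - (5031 + 8481)) = -51*42 - (-10 - (5031 + 8481)) = -2142 - (-10 - 1*13512) = -2142 - (-10 - 13512) = -2142 - 1*(-13522) = -2142 + 13522 = 11380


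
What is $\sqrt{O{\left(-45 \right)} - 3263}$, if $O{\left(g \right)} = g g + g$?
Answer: $i \sqrt{1283} \approx 35.819 i$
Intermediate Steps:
$O{\left(g \right)} = g + g^{2}$ ($O{\left(g \right)} = g^{2} + g = g + g^{2}$)
$\sqrt{O{\left(-45 \right)} - 3263} = \sqrt{- 45 \left(1 - 45\right) - 3263} = \sqrt{\left(-45\right) \left(-44\right) - 3263} = \sqrt{1980 - 3263} = \sqrt{-1283} = i \sqrt{1283}$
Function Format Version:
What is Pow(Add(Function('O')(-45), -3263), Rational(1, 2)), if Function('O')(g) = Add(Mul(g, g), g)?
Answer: Mul(I, Pow(1283, Rational(1, 2))) ≈ Mul(35.819, I)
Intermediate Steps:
Function('O')(g) = Add(g, Pow(g, 2)) (Function('O')(g) = Add(Pow(g, 2), g) = Add(g, Pow(g, 2)))
Pow(Add(Function('O')(-45), -3263), Rational(1, 2)) = Pow(Add(Mul(-45, Add(1, -45)), -3263), Rational(1, 2)) = Pow(Add(Mul(-45, -44), -3263), Rational(1, 2)) = Pow(Add(1980, -3263), Rational(1, 2)) = Pow(-1283, Rational(1, 2)) = Mul(I, Pow(1283, Rational(1, 2)))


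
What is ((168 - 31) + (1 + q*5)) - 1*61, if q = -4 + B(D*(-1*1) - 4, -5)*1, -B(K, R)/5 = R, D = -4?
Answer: 182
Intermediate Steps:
B(K, R) = -5*R
q = 21 (q = -4 - 5*(-5)*1 = -4 + 25*1 = -4 + 25 = 21)
((168 - 31) + (1 + q*5)) - 1*61 = ((168 - 31) + (1 + 21*5)) - 1*61 = (137 + (1 + 105)) - 61 = (137 + 106) - 61 = 243 - 61 = 182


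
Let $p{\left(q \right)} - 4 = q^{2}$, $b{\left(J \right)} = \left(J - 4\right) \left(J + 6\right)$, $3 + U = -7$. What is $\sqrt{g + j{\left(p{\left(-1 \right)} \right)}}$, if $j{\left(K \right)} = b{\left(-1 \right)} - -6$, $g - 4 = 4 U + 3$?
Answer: $2 i \sqrt{13} \approx 7.2111 i$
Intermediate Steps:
$U = -10$ ($U = -3 - 7 = -10$)
$g = -33$ ($g = 4 + \left(4 \left(-10\right) + 3\right) = 4 + \left(-40 + 3\right) = 4 - 37 = -33$)
$b{\left(J \right)} = \left(-4 + J\right) \left(6 + J\right)$
$p{\left(q \right)} = 4 + q^{2}$
$j{\left(K \right)} = -19$ ($j{\left(K \right)} = \left(-24 + \left(-1\right)^{2} + 2 \left(-1\right)\right) - -6 = \left(-24 + 1 - 2\right) + 6 = -25 + 6 = -19$)
$\sqrt{g + j{\left(p{\left(-1 \right)} \right)}} = \sqrt{-33 - 19} = \sqrt{-52} = 2 i \sqrt{13}$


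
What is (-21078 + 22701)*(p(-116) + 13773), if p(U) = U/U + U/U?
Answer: 22356825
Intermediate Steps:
p(U) = 2 (p(U) = 1 + 1 = 2)
(-21078 + 22701)*(p(-116) + 13773) = (-21078 + 22701)*(2 + 13773) = 1623*13775 = 22356825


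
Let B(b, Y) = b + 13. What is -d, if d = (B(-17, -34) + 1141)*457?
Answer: -519609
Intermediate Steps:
B(b, Y) = 13 + b
d = 519609 (d = ((13 - 17) + 1141)*457 = (-4 + 1141)*457 = 1137*457 = 519609)
-d = -1*519609 = -519609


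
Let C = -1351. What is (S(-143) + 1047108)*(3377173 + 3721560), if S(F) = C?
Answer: 7423549725881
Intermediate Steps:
S(F) = -1351
(S(-143) + 1047108)*(3377173 + 3721560) = (-1351 + 1047108)*(3377173 + 3721560) = 1045757*7098733 = 7423549725881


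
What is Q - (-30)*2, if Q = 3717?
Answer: 3777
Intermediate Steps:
Q - (-30)*2 = 3717 - (-30)*2 = 3717 - 1*(-60) = 3717 + 60 = 3777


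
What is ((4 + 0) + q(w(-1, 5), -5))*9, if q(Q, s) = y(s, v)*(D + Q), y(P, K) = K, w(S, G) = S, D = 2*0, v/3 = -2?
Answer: 90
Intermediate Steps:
v = -6 (v = 3*(-2) = -6)
D = 0
q(Q, s) = -6*Q (q(Q, s) = -6*(0 + Q) = -6*Q)
((4 + 0) + q(w(-1, 5), -5))*9 = ((4 + 0) - 6*(-1))*9 = (4 + 6)*9 = 10*9 = 90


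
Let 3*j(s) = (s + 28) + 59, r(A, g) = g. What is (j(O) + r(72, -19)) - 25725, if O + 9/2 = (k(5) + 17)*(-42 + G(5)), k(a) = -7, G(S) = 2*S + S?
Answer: -51613/2 ≈ -25807.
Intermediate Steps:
G(S) = 3*S
O = -549/2 (O = -9/2 + (-7 + 17)*(-42 + 3*5) = -9/2 + 10*(-42 + 15) = -9/2 + 10*(-27) = -9/2 - 270 = -549/2 ≈ -274.50)
j(s) = 29 + s/3 (j(s) = ((s + 28) + 59)/3 = ((28 + s) + 59)/3 = (87 + s)/3 = 29 + s/3)
(j(O) + r(72, -19)) - 25725 = ((29 + (⅓)*(-549/2)) - 19) - 25725 = ((29 - 183/2) - 19) - 25725 = (-125/2 - 19) - 25725 = -163/2 - 25725 = -51613/2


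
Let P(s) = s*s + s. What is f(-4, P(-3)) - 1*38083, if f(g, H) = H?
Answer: -38077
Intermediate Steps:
P(s) = s + s² (P(s) = s² + s = s + s²)
f(-4, P(-3)) - 1*38083 = -3*(1 - 3) - 1*38083 = -3*(-2) - 38083 = 6 - 38083 = -38077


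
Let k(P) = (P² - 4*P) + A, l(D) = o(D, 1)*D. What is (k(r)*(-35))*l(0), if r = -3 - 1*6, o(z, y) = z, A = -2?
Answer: 0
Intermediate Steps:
r = -9 (r = -3 - 6 = -9)
l(D) = D² (l(D) = D*D = D²)
k(P) = -2 + P² - 4*P (k(P) = (P² - 4*P) - 2 = -2 + P² - 4*P)
(k(r)*(-35))*l(0) = ((-2 + (-9)² - 4*(-9))*(-35))*0² = ((-2 + 81 + 36)*(-35))*0 = (115*(-35))*0 = -4025*0 = 0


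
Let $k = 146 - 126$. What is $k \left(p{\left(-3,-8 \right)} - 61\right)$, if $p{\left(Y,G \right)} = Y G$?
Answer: $-740$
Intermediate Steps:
$p{\left(Y,G \right)} = G Y$
$k = 20$ ($k = 146 - 126 = 20$)
$k \left(p{\left(-3,-8 \right)} - 61\right) = 20 \left(\left(-8\right) \left(-3\right) - 61\right) = 20 \left(24 - 61\right) = 20 \left(-37\right) = -740$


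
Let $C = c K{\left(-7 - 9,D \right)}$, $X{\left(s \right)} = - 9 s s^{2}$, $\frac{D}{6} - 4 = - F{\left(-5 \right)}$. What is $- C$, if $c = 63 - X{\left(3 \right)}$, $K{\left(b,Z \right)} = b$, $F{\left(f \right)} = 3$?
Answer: $4896$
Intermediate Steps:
$D = 6$ ($D = 24 + 6 \left(\left(-1\right) 3\right) = 24 + 6 \left(-3\right) = 24 - 18 = 6$)
$X{\left(s \right)} = - 9 s^{3}$
$c = 306$ ($c = 63 - - 9 \cdot 3^{3} = 63 - \left(-9\right) 27 = 63 - -243 = 63 + 243 = 306$)
$C = -4896$ ($C = 306 \left(-7 - 9\right) = 306 \left(-16\right) = -4896$)
$- C = \left(-1\right) \left(-4896\right) = 4896$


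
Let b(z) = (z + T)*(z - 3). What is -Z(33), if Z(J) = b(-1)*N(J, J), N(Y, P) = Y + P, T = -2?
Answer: -792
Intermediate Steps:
b(z) = (-3 + z)*(-2 + z) (b(z) = (z - 2)*(z - 3) = (-2 + z)*(-3 + z) = (-3 + z)*(-2 + z))
N(Y, P) = P + Y
Z(J) = 24*J (Z(J) = (6 + (-1)² - 5*(-1))*(J + J) = (6 + 1 + 5)*(2*J) = 12*(2*J) = 24*J)
-Z(33) = -24*33 = -1*792 = -792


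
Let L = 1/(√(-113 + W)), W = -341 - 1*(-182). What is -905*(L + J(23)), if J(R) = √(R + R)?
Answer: -905*√46 + 905*I*√17/68 ≈ -6138.0 + 54.874*I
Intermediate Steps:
W = -159 (W = -341 + 182 = -159)
J(R) = √2*√R (J(R) = √(2*R) = √2*√R)
L = -I*√17/68 (L = 1/(√(-113 - 159)) = 1/(√(-272)) = 1/(4*I*√17) = -I*√17/68 ≈ -0.060634*I)
-905*(L + J(23)) = -905*(-I*√17/68 + √2*√23) = -905*(-I*√17/68 + √46) = -905*(√46 - I*√17/68) = -905*√46 + 905*I*√17/68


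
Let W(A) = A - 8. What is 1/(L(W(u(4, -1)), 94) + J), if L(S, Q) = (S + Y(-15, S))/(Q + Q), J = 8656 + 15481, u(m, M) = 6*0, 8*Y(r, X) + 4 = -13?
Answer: 1504/36301967 ≈ 4.1430e-5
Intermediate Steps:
Y(r, X) = -17/8 (Y(r, X) = -1/2 + (1/8)*(-13) = -1/2 - 13/8 = -17/8)
u(m, M) = 0
W(A) = -8 + A
J = 24137
L(S, Q) = (-17/8 + S)/(2*Q) (L(S, Q) = (S - 17/8)/(Q + Q) = (-17/8 + S)/((2*Q)) = (-17/8 + S)*(1/(2*Q)) = (-17/8 + S)/(2*Q))
1/(L(W(u(4, -1)), 94) + J) = 1/((1/16)*(-17 + 8*(-8 + 0))/94 + 24137) = 1/((1/16)*(1/94)*(-17 + 8*(-8)) + 24137) = 1/((1/16)*(1/94)*(-17 - 64) + 24137) = 1/((1/16)*(1/94)*(-81) + 24137) = 1/(-81/1504 + 24137) = 1/(36301967/1504) = 1504/36301967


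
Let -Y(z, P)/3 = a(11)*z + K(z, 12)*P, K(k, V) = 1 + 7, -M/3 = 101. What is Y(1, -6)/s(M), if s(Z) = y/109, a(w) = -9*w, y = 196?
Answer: 981/4 ≈ 245.25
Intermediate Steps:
M = -303 (M = -3*101 = -303)
s(Z) = 196/109
K(k, V) = 8
Y(z, P) = -24*P + 297*z (Y(z, P) = -3*((-9*11)*z + 8*P) = -3*(-99*z + 8*P) = -24*P + 297*z)
Y(1, -6)/s(M) = (-24*(-6) + 297*1)/(196/109) = (144 + 297)*(109/196) = 441*(109/196) = 981/4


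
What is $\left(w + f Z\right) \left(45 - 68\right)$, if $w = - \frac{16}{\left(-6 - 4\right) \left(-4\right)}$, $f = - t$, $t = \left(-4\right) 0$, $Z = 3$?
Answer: $\frac{46}{5} \approx 9.2$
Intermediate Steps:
$t = 0$
$f = 0$ ($f = \left(-1\right) 0 = 0$)
$w = - \frac{2}{5}$ ($w = - \frac{16}{\left(-10\right) \left(-4\right)} = - \frac{16}{40} = \left(-16\right) \frac{1}{40} = - \frac{2}{5} \approx -0.4$)
$\left(w + f Z\right) \left(45 - 68\right) = \left(- \frac{2}{5} + 0 \cdot 3\right) \left(45 - 68\right) = \left(- \frac{2}{5} + 0\right) \left(45 - 68\right) = \left(- \frac{2}{5}\right) \left(-23\right) = \frac{46}{5}$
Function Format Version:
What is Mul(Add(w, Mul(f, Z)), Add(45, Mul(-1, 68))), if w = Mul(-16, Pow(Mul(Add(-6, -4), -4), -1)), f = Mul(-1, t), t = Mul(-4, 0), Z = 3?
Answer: Rational(46, 5) ≈ 9.2000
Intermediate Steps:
t = 0
f = 0 (f = Mul(-1, 0) = 0)
w = Rational(-2, 5) (w = Mul(-16, Pow(Mul(-10, -4), -1)) = Mul(-16, Pow(40, -1)) = Mul(-16, Rational(1, 40)) = Rational(-2, 5) ≈ -0.40000)
Mul(Add(w, Mul(f, Z)), Add(45, Mul(-1, 68))) = Mul(Add(Rational(-2, 5), Mul(0, 3)), Add(45, Mul(-1, 68))) = Mul(Add(Rational(-2, 5), 0), Add(45, -68)) = Mul(Rational(-2, 5), -23) = Rational(46, 5)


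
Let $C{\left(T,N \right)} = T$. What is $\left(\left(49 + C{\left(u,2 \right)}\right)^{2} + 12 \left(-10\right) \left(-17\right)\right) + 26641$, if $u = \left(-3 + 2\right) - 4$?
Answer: $30617$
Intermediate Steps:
$u = -5$ ($u = -1 - 4 = -5$)
$\left(\left(49 + C{\left(u,2 \right)}\right)^{2} + 12 \left(-10\right) \left(-17\right)\right) + 26641 = \left(\left(49 - 5\right)^{2} + 12 \left(-10\right) \left(-17\right)\right) + 26641 = \left(44^{2} - -2040\right) + 26641 = \left(1936 + 2040\right) + 26641 = 3976 + 26641 = 30617$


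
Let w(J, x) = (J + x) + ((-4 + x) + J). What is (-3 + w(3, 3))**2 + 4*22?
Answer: 113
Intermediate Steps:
w(J, x) = -4 + 2*J + 2*x (w(J, x) = (J + x) + (-4 + J + x) = -4 + 2*J + 2*x)
(-3 + w(3, 3))**2 + 4*22 = (-3 + (-4 + 2*3 + 2*3))**2 + 4*22 = (-3 + (-4 + 6 + 6))**2 + 88 = (-3 + 8)**2 + 88 = 5**2 + 88 = 25 + 88 = 113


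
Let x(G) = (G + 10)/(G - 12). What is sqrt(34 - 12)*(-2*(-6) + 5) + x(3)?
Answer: -13/9 + 17*sqrt(22) ≈ 78.293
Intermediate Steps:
x(G) = (10 + G)/(-12 + G)
sqrt(34 - 12)*(-2*(-6) + 5) + x(3) = sqrt(34 - 12)*(-2*(-6) + 5) + (10 + 3)/(-12 + 3) = sqrt(22)*(12 + 5) + 13/(-9) = sqrt(22)*17 - 1/9*13 = 17*sqrt(22) - 13/9 = -13/9 + 17*sqrt(22)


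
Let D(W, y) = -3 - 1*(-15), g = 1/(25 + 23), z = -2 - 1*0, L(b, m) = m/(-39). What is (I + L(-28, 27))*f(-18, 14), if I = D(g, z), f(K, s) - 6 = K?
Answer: -1764/13 ≈ -135.69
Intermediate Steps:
f(K, s) = 6 + K
L(b, m) = -m/39 (L(b, m) = m*(-1/39) = -m/39)
z = -2 (z = -2 + 0 = -2)
g = 1/48 ≈ 0.020833
D(W, y) = 12 (D(W, y) = -3 + 15 = 12)
I = 12
(I + L(-28, 27))*f(-18, 14) = (12 - 1/39*27)*(6 - 18) = (12 - 9/13)*(-12) = (147/13)*(-12) = -1764/13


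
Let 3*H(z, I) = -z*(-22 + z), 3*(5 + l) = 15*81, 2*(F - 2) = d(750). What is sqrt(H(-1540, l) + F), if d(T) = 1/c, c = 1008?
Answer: I*sqrt(22630699378)/168 ≈ 895.45*I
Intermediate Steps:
d(T) = 1/1008
F = 4033/2016 (F = 2 + (1/2)*(1/1008) = 2 + 1/2016 = 4033/2016 ≈ 2.0005)
l = 400 (l = -5 + (15*81)/3 = -5 + (1/3)*1215 = -5 + 405 = 400)
H(z, I) = -z*(-22 + z)/3 (H(z, I) = (-z*(-22 + z))/3 = -z*(-22 + z)/3)
sqrt(H(-1540, l) + F) = sqrt((1/3)*(-1540)*(22 - 1*(-1540)) + 4033/2016) = sqrt((1/3)*(-1540)*(22 + 1540) + 4033/2016) = sqrt((1/3)*(-1540)*1562 + 4033/2016) = sqrt(-2405480/3 + 4033/2016) = sqrt(-1616478527/2016) = I*sqrt(22630699378)/168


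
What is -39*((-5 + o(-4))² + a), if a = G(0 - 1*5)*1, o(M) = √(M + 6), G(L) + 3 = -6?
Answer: -702 + 390*√2 ≈ -150.46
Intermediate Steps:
G(L) = -9 (G(L) = -3 - 6 = -9)
o(M) = √(6 + M)
a = -9 (a = -9*1 = -9)
-39*((-5 + o(-4))² + a) = -39*((-5 + √(6 - 4))² - 9) = -39*((-5 + √2)² - 9) = -39*(-9 + (-5 + √2)²) = 351 - 39*(-5 + √2)²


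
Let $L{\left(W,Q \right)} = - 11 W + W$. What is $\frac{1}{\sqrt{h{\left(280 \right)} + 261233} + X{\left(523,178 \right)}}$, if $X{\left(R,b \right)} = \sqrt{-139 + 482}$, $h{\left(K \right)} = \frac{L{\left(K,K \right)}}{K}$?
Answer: $\frac{1}{\sqrt{261223} + 7 \sqrt{7}} \approx 0.0018881$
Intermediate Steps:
$L{\left(W,Q \right)} = - 10 W$
$h{\left(K \right)} = -10$ ($h{\left(K \right)} = \frac{\left(-10\right) K}{K} = -10$)
$X{\left(R,b \right)} = 7 \sqrt{7}$ ($X{\left(R,b \right)} = \sqrt{343} = 7 \sqrt{7}$)
$\frac{1}{\sqrt{h{\left(280 \right)} + 261233} + X{\left(523,178 \right)}} = \frac{1}{\sqrt{-10 + 261233} + 7 \sqrt{7}} = \frac{1}{\sqrt{261223} + 7 \sqrt{7}}$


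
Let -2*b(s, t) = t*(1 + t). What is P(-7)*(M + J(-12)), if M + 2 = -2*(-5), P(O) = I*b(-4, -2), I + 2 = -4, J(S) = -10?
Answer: -12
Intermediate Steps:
b(s, t) = -t*(1 + t)/2
I = -6 (I = -2 - 4 = -6)
P(O) = 6 (P(O) = -(-3)*(-2)*(1 - 2) = -(-3)*(-2)*(-1) = -6*(-1) = 6)
M = 8 (M = -2 - 2*(-5) = -2 + 10 = 8)
P(-7)*(M + J(-12)) = 6*(8 - 10) = 6*(-2) = -12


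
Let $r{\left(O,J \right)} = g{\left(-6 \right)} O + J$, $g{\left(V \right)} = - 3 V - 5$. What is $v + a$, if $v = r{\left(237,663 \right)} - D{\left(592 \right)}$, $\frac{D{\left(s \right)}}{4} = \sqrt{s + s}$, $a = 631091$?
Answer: $634835 - 16 \sqrt{74} \approx 6.347 \cdot 10^{5}$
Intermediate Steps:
$g{\left(V \right)} = -5 - 3 V$
$D{\left(s \right)} = 4 \sqrt{2} \sqrt{s}$ ($D{\left(s \right)} = 4 \sqrt{s + s} = 4 \sqrt{2 s} = 4 \sqrt{2} \sqrt{s}$)
$r{\left(O,J \right)} = J + 13 O$ ($r{\left(O,J \right)} = \left(-5 - -18\right) O + J = \left(-5 + 18\right) O + J = 13 O + J = J + 13 O$)
$v = 3744 - 16 \sqrt{74}$ ($v = \left(663 + 13 \cdot 237\right) - 4 \sqrt{2} \sqrt{592} = \left(663 + 3081\right) - 4 \sqrt{2} \cdot 4 \sqrt{37} = 3744 - 16 \sqrt{74} \approx 3606.4$)
$v + a = \left(3744 - 16 \sqrt{74}\right) + 631091 = 634835 - 16 \sqrt{74}$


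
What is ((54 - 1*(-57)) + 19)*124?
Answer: 16120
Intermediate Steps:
((54 - 1*(-57)) + 19)*124 = ((54 + 57) + 19)*124 = (111 + 19)*124 = 130*124 = 16120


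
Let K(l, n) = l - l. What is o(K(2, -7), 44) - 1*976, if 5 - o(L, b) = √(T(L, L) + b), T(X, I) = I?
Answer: -971 - 2*√11 ≈ -977.63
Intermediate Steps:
K(l, n) = 0
o(L, b) = 5 - √(L + b)
o(K(2, -7), 44) - 1*976 = (5 - √(0 + 44)) - 1*976 = (5 - √44) - 976 = (5 - 2*√11) - 976 = -971 - 2*√11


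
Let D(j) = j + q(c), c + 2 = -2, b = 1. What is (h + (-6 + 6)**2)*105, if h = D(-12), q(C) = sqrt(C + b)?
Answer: -1260 + 105*I*sqrt(3) ≈ -1260.0 + 181.87*I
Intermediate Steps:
c = -4 (c = -2 - 2 = -4)
q(C) = sqrt(1 + C) (q(C) = sqrt(C + 1) = sqrt(1 + C))
D(j) = j + I*sqrt(3) (D(j) = j + sqrt(1 - 4) = j + sqrt(-3) = j + I*sqrt(3))
h = -12 + I*sqrt(3) ≈ -12.0 + 1.732*I
(h + (-6 + 6)**2)*105 = ((-12 + I*sqrt(3)) + (-6 + 6)**2)*105 = ((-12 + I*sqrt(3)) + 0**2)*105 = ((-12 + I*sqrt(3)) + 0)*105 = (-12 + I*sqrt(3))*105 = -1260 + 105*I*sqrt(3)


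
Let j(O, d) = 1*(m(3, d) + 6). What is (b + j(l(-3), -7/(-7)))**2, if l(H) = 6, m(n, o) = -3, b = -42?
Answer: 1521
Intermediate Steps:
j(O, d) = 3 (j(O, d) = 1*(-3 + 6) = 1*3 = 3)
(b + j(l(-3), -7/(-7)))**2 = (-42 + 3)**2 = (-39)**2 = 1521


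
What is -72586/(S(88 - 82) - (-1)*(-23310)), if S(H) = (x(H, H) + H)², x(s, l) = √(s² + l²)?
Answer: 46781677/14953401 + 145172*√2/14953401 ≈ 3.1422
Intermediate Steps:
x(s, l) = √(l² + s²)
S(H) = (H + √2*√(H²))² (S(H) = (√(H² + H²) + H)² = (√(2*H²) + H)² = (√2*√(H²) + H)² = (H + √2*√(H²))²)
-72586/(S(88 - 82) - (-1)*(-23310)) = -72586/(((88 - 82) + √2*√((88 - 82)²))² - (-1)*(-23310)) = -72586/((6 + √2*√(6²))² - 1*23310) = -72586/((6 + √2*√36)² - 23310) = -72586/((6 + √2*6)² - 23310) = -72586/((6 + 6*√2)² - 23310) = -72586/(-23310 + (6 + 6*√2)²)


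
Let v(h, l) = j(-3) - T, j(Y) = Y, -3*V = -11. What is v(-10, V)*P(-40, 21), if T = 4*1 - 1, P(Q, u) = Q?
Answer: 240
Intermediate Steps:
V = 11/3 (V = -⅓*(-11) = 11/3 ≈ 3.6667)
T = 3 (T = 4 - 1 = 3)
v(h, l) = -6 (v(h, l) = -3 - 1*3 = -3 - 3 = -6)
v(-10, V)*P(-40, 21) = -6*(-40) = 240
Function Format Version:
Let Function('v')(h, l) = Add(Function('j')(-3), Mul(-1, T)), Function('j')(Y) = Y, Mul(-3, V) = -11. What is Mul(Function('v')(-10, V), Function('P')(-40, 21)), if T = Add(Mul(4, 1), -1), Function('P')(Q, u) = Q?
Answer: 240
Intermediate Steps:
V = Rational(11, 3) (V = Mul(Rational(-1, 3), -11) = Rational(11, 3) ≈ 3.6667)
T = 3 (T = Add(4, -1) = 3)
Function('v')(h, l) = -6 (Function('v')(h, l) = Add(-3, Mul(-1, 3)) = Add(-3, -3) = -6)
Mul(Function('v')(-10, V), Function('P')(-40, 21)) = Mul(-6, -40) = 240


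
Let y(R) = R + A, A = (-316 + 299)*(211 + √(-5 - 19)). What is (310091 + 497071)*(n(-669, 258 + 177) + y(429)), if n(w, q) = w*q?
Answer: -237445267026 - 27443508*I*√6 ≈ -2.3745e+11 - 6.7223e+7*I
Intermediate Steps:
n(w, q) = q*w
A = -3587 - 34*I*√6 (A = -17*(211 + √(-24)) = -17*(211 + 2*I*√6) = -3587 - 34*I*√6 ≈ -3587.0 - 83.283*I)
y(R) = -3587 + R - 34*I*√6 (y(R) = R + (-3587 - 34*I*√6) = -3587 + R - 34*I*√6)
(310091 + 497071)*(n(-669, 258 + 177) + y(429)) = (310091 + 497071)*((258 + 177)*(-669) + (-3587 + 429 - 34*I*√6)) = 807162*(435*(-669) + (-3158 - 34*I*√6)) = 807162*(-291015 + (-3158 - 34*I*√6)) = 807162*(-294173 - 34*I*√6) = -237445267026 - 27443508*I*√6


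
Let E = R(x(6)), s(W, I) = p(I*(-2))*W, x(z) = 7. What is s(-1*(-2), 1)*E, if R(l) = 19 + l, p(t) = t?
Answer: -104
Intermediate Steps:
s(W, I) = -2*I*W (s(W, I) = (I*(-2))*W = (-2*I)*W = -2*I*W)
E = 26 (E = 19 + 7 = 26)
s(-1*(-2), 1)*E = -2*1*(-1*(-2))*26 = -2*1*2*26 = -4*26 = -104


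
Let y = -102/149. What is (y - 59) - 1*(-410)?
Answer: 52197/149 ≈ 350.32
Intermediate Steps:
y = -102/149 (y = -102*1/149 = -102/149 ≈ -0.68456)
(y - 59) - 1*(-410) = (-102/149 - 59) - 1*(-410) = -8893/149 + 410 = 52197/149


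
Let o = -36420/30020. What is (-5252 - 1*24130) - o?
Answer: -44100561/1501 ≈ -29381.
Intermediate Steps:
o = -1821/1501 (o = -36420*1/30020 = -1821/1501 ≈ -1.2132)
(-5252 - 1*24130) - o = (-5252 - 1*24130) - 1*(-1821/1501) = (-5252 - 24130) + 1821/1501 = -29382 + 1821/1501 = -44100561/1501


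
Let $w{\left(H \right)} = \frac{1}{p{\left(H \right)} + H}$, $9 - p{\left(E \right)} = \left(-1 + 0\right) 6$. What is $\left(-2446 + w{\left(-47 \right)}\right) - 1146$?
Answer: $- \frac{114945}{32} \approx -3592.0$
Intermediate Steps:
$p{\left(E \right)} = 15$ ($p{\left(E \right)} = 9 - \left(-1 + 0\right) 6 = 9 - \left(-1\right) 6 = 9 - -6 = 9 + 6 = 15$)
$w{\left(H \right)} = \frac{1}{15 + H}$
$\left(-2446 + w{\left(-47 \right)}\right) - 1146 = \left(-2446 + \frac{1}{15 - 47}\right) - 1146 = \left(-2446 + \frac{1}{-32}\right) - 1146 = \left(-2446 - \frac{1}{32}\right) - 1146 = - \frac{78273}{32} - 1146 = - \frac{114945}{32}$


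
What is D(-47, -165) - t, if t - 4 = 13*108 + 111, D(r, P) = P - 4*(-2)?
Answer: -1676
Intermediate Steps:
D(r, P) = 8 + P (D(r, P) = P + 8 = 8 + P)
t = 1519 (t = 4 + (13*108 + 111) = 4 + (1404 + 111) = 4 + 1515 = 1519)
D(-47, -165) - t = (8 - 165) - 1*1519 = -157 - 1519 = -1676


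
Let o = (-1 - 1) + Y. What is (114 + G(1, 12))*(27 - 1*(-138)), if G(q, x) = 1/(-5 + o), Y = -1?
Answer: 150315/8 ≈ 18789.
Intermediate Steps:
o = -3 (o = (-1 - 1) - 1 = -2 - 1 = -3)
G(q, x) = -1/8 (G(q, x) = 1/(-5 - 3) = 1/(-8) = -1/8)
(114 + G(1, 12))*(27 - 1*(-138)) = (114 - 1/8)*(27 - 1*(-138)) = 911*(27 + 138)/8 = (911/8)*165 = 150315/8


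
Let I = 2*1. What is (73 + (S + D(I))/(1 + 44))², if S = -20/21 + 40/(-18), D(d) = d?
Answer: 42799748161/8037225 ≈ 5325.2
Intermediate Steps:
I = 2
S = -200/63 (S = -20*1/21 + 40*(-1/18) = -20/21 - 20/9 = -200/63 ≈ -3.1746)
(73 + (S + D(I))/(1 + 44))² = (73 + (-200/63 + 2)/(1 + 44))² = (73 - 74/63/45)² = (73 - 74/63*1/45)² = (73 - 74/2835)² = (206881/2835)² = 42799748161/8037225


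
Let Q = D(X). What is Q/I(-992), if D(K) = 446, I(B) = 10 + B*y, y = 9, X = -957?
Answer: -223/4459 ≈ -0.050011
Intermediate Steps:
I(B) = 10 + 9*B (I(B) = 10 + B*9 = 10 + 9*B)
Q = 446
Q/I(-992) = 446/(10 + 9*(-992)) = 446/(10 - 8928) = 446/(-8918) = 446*(-1/8918) = -223/4459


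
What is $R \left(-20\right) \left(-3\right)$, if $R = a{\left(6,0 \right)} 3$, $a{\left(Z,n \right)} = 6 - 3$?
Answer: $540$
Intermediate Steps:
$a{\left(Z,n \right)} = 3$
$R = 9$ ($R = 3 \cdot 3 = 9$)
$R \left(-20\right) \left(-3\right) = 9 \left(-20\right) \left(-3\right) = \left(-180\right) \left(-3\right) = 540$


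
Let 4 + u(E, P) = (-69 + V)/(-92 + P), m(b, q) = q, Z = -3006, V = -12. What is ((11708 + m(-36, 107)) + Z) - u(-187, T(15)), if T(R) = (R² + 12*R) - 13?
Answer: 881327/100 ≈ 8813.3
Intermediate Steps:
T(R) = -13 + R² + 12*R
u(E, P) = -4 - 81/(-92 + P) (u(E, P) = -4 + (-69 - 12)/(-92 + P) = -4 - 81/(-92 + P))
((11708 + m(-36, 107)) + Z) - u(-187, T(15)) = ((11708 + 107) - 3006) - (287 - 4*(-13 + 15² + 12*15))/(-92 + (-13 + 15² + 12*15)) = (11815 - 3006) - (287 - 4*(-13 + 225 + 180))/(-92 + (-13 + 225 + 180)) = 8809 - (287 - 4*392)/(-92 + 392) = 8809 - (287 - 1568)/300 = 8809 - (-1281)/300 = 8809 - 1*(-427/100) = 8809 + 427/100 = 881327/100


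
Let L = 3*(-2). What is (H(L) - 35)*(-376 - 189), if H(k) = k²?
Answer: -565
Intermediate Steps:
L = -6
(H(L) - 35)*(-376 - 189) = ((-6)² - 35)*(-376 - 189) = (36 - 35)*(-565) = 1*(-565) = -565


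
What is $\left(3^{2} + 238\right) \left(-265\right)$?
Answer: $-65455$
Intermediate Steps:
$\left(3^{2} + 238\right) \left(-265\right) = \left(9 + 238\right) \left(-265\right) = 247 \left(-265\right) = -65455$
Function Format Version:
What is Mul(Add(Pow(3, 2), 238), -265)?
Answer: -65455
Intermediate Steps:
Mul(Add(Pow(3, 2), 238), -265) = Mul(Add(9, 238), -265) = Mul(247, -265) = -65455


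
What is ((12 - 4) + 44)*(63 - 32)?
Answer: 1612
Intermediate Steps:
((12 - 4) + 44)*(63 - 32) = (8 + 44)*31 = 52*31 = 1612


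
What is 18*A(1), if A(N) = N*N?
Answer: 18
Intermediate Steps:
A(N) = N²
18*A(1) = 18*1² = 18*1 = 18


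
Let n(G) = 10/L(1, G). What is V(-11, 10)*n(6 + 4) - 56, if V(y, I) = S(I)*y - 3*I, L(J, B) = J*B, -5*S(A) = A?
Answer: -64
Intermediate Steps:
S(A) = -A/5
L(J, B) = B*J
V(y, I) = -3*I - I*y/5 (V(y, I) = (-I/5)*y - 3*I = -I*y/5 - 3*I = -3*I - I*y/5)
n(G) = 10/G (n(G) = 10/((G*1)) = 10/G)
V(-11, 10)*n(6 + 4) - 56 = ((⅕)*10*(-15 - 1*(-11)))*(10/(6 + 4)) - 56 = ((⅕)*10*(-15 + 11))*(10/10) - 56 = ((⅕)*10*(-4))*(10*(⅒)) - 56 = -8*1 - 56 = -8 - 56 = -64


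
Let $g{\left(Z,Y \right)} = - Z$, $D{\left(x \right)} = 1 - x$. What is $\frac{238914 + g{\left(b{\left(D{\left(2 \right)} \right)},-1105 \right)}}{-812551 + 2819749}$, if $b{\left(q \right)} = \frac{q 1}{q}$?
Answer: $\frac{238913}{2007198} \approx 0.11903$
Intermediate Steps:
$b{\left(q \right)} = 1$ ($b{\left(q \right)} = \frac{q}{q} = 1$)
$\frac{238914 + g{\left(b{\left(D{\left(2 \right)} \right)},-1105 \right)}}{-812551 + 2819749} = \frac{238914 - 1}{-812551 + 2819749} = \frac{238914 - 1}{2007198} = 238913 \cdot \frac{1}{2007198} = \frac{238913}{2007198}$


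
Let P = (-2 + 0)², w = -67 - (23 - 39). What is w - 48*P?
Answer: -243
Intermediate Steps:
w = -51 (w = -67 - 1*(-16) = -67 + 16 = -51)
P = 4 (P = (-2)² = 4)
w - 48*P = -51 - 48*4 = -51 - 192 = -243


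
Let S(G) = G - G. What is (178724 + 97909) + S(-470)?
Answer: 276633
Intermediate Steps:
S(G) = 0
(178724 + 97909) + S(-470) = (178724 + 97909) + 0 = 276633 + 0 = 276633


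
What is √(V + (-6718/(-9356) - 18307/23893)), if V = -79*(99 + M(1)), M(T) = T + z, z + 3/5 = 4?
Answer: I*√2551244025232141718590/558857270 ≈ 90.381*I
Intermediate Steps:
z = 17/5 (z = -⅗ + 4 = 17/5 ≈ 3.4000)
M(T) = 17/5 + T (M(T) = T + 17/5 = 17/5 + T)
V = -40843/5 (V = -79*(99 + (17/5 + 1)) = -79*(99 + 22/5) = -79*517/5 = -40843/5 ≈ -8168.6)
√(V + (-6718/(-9356) - 18307/23893)) = √(-40843/5 + (-6718/(-9356) - 18307/23893)) = √(-40843/5 + (-6718*(-1/9356) - 18307*1/23893)) = √(-40843/5 + (3359/4678 - 18307/23893)) = √(-40843/5 - 5383559/111771454) = √(-4565108413517/558857270) = I*√2551244025232141718590/558857270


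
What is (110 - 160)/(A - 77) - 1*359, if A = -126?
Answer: -72827/203 ≈ -358.75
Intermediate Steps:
(110 - 160)/(A - 77) - 1*359 = (110 - 160)/(-126 - 77) - 1*359 = -50/(-203) - 359 = -50*(-1/203) - 359 = 50/203 - 359 = -72827/203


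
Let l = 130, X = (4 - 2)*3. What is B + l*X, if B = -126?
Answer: 654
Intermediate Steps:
X = 6 (X = 2*3 = 6)
B + l*X = -126 + 130*6 = -126 + 780 = 654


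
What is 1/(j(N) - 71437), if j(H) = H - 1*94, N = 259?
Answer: -1/71272 ≈ -1.4031e-5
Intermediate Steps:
j(H) = -94 + H (j(H) = H - 94 = -94 + H)
1/(j(N) - 71437) = 1/((-94 + 259) - 71437) = 1/(165 - 71437) = 1/(-71272) = -1/71272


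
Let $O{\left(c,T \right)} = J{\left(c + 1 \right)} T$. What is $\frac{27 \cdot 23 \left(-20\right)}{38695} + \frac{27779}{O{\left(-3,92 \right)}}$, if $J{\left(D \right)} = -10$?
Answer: $- \frac{217266961}{7119880} \approx -30.516$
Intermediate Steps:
$O{\left(c,T \right)} = - 10 T$
$\frac{27 \cdot 23 \left(-20\right)}{38695} + \frac{27779}{O{\left(-3,92 \right)}} = \frac{27 \cdot 23 \left(-20\right)}{38695} + \frac{27779}{\left(-10\right) 92} = 621 \left(-20\right) \frac{1}{38695} + \frac{27779}{-920} = \left(-12420\right) \frac{1}{38695} + 27779 \left(- \frac{1}{920}\right) = - \frac{2484}{7739} - \frac{27779}{920} = - \frac{217266961}{7119880}$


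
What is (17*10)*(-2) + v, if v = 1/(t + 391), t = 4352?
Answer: -1612619/4743 ≈ -340.00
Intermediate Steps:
v = 1/4743 (v = 1/(4352 + 391) = 1/4743 ≈ 0.00021084)
(17*10)*(-2) + v = (17*10)*(-2) + 1/4743 = 170*(-2) + 1/4743 = -340 + 1/4743 = -1612619/4743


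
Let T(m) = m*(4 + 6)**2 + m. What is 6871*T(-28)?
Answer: -19431188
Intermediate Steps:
T(m) = 101*m (T(m) = m*10**2 + m = m*100 + m = 100*m + m = 101*m)
6871*T(-28) = 6871*(101*(-28)) = 6871*(-2828) = -19431188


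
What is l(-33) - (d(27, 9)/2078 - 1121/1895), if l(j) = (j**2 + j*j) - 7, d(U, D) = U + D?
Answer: 4275623364/1968905 ≈ 2171.6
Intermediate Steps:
d(U, D) = D + U
l(j) = -7 + 2*j**2 (l(j) = (j**2 + j**2) - 7 = 2*j**2 - 7 = -7 + 2*j**2)
l(-33) - (d(27, 9)/2078 - 1121/1895) = (-7 + 2*(-33)**2) - ((9 + 27)/2078 - 1121/1895) = (-7 + 2*1089) - (36*(1/2078) - 1121*1/1895) = (-7 + 2178) - (18/1039 - 1121/1895) = 2171 - 1*(-1130609/1968905) = 2171 + 1130609/1968905 = 4275623364/1968905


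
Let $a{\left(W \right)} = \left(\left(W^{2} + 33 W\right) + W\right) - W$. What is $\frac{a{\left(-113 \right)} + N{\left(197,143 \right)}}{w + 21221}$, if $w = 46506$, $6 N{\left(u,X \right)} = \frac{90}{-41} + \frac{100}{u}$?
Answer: $\frac{219041425}{1641092937} \approx 0.13347$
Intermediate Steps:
$N{\left(u,X \right)} = - \frac{15}{41} + \frac{50}{3 u}$ ($N{\left(u,X \right)} = \frac{\frac{90}{-41} + \frac{100}{u}}{6} = \frac{90 \left(- \frac{1}{41}\right) + \frac{100}{u}}{6} = \frac{- \frac{90}{41} + \frac{100}{u}}{6} = - \frac{15}{41} + \frac{50}{3 u}$)
$a{\left(W \right)} = W^{2} + 33 W$ ($a{\left(W \right)} = \left(W^{2} + 34 W\right) - W = W^{2} + 33 W$)
$\frac{a{\left(-113 \right)} + N{\left(197,143 \right)}}{w + 21221} = \frac{- 113 \left(33 - 113\right) + \frac{5 \left(410 - 1773\right)}{123 \cdot 197}}{46506 + 21221} = \frac{\left(-113\right) \left(-80\right) + \frac{5}{123} \cdot \frac{1}{197} \left(410 - 1773\right)}{67727} = \left(9040 + \frac{5}{123} \cdot \frac{1}{197} \left(-1363\right)\right) \frac{1}{67727} = \left(9040 - \frac{6815}{24231}\right) \frac{1}{67727} = \frac{219041425}{24231} \cdot \frac{1}{67727} = \frac{219041425}{1641092937}$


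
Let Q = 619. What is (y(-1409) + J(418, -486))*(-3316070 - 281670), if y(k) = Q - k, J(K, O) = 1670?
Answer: -13304442520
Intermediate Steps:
y(k) = 619 - k
(y(-1409) + J(418, -486))*(-3316070 - 281670) = ((619 - 1*(-1409)) + 1670)*(-3316070 - 281670) = ((619 + 1409) + 1670)*(-3597740) = (2028 + 1670)*(-3597740) = 3698*(-3597740) = -13304442520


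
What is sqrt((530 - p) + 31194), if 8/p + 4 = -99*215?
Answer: 2*sqrt(3594499925629)/21289 ≈ 178.11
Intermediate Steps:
p = -8/21289 (p = 8/(-4 - 99*215) = 8/(-4 - 21285) = 8/(-21289) = 8*(-1/21289) = -8/21289 ≈ -0.00037578)
sqrt((530 - p) + 31194) = sqrt((530 - 1*(-8/21289)) + 31194) = sqrt((530 + 8/21289) + 31194) = sqrt(11283178/21289 + 31194) = sqrt(675372244/21289) = 2*sqrt(3594499925629)/21289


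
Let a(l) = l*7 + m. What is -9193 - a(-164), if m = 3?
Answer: -8048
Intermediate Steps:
a(l) = 3 + 7*l (a(l) = l*7 + 3 = 7*l + 3 = 3 + 7*l)
-9193 - a(-164) = -9193 - (3 + 7*(-164)) = -9193 - (3 - 1148) = -9193 - 1*(-1145) = -9193 + 1145 = -8048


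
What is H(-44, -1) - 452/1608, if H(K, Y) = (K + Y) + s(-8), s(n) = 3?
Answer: -16997/402 ≈ -42.281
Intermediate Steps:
H(K, Y) = 3 + K + Y (H(K, Y) = (K + Y) + 3 = 3 + K + Y)
H(-44, -1) - 452/1608 = (3 - 44 - 1) - 452/1608 = -42 - 452/1608 = -42 - 1*113/402 = -42 - 113/402 = -16997/402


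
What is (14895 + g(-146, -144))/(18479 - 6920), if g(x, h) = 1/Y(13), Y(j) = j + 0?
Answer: 193636/150267 ≈ 1.2886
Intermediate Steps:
Y(j) = j
g(x, h) = 1/13
(14895 + g(-146, -144))/(18479 - 6920) = (14895 + 1/13)/(18479 - 6920) = (193636/13)/11559 = (193636/13)*(1/11559) = 193636/150267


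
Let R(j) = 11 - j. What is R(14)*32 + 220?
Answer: 124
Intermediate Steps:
R(14)*32 + 220 = (11 - 1*14)*32 + 220 = (11 - 14)*32 + 220 = -3*32 + 220 = -96 + 220 = 124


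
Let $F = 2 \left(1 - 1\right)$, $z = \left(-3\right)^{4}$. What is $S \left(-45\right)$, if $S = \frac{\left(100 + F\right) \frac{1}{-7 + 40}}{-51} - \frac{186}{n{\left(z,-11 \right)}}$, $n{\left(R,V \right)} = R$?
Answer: $\frac{59470}{561} \approx 106.01$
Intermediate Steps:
$z = 81$
$F = 0$ ($F = 2 \cdot 0 = 0$)
$S = - \frac{11894}{5049}$ ($S = \frac{\left(100 + 0\right) \frac{1}{-7 + 40}}{-51} - \frac{186}{81} = \frac{100}{33} \left(- \frac{1}{51}\right) - \frac{62}{27} = - \frac{100}{1683} - \frac{62}{27} = - \frac{11894}{5049} \approx -2.3557$)
$S \left(-45\right) = \left(- \frac{11894}{5049}\right) \left(-45\right) = \frac{59470}{561}$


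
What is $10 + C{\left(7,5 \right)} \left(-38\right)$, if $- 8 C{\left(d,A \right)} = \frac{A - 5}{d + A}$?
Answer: $10$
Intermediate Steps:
$C{\left(d,A \right)} = - \frac{-5 + A}{8 \left(A + d\right)}$ ($C{\left(d,A \right)} = - \frac{\left(A - 5\right) \frac{1}{d + A}}{8} = - \frac{\left(-5 + A\right) \frac{1}{A + d}}{8} = - \frac{\frac{1}{A + d} \left(-5 + A\right)}{8} = - \frac{-5 + A}{8 \left(A + d\right)}$)
$10 + C{\left(7,5 \right)} \left(-38\right) = 10 + \frac{5 - 5}{8 \left(5 + 7\right)} \left(-38\right) = 10 + \frac{5 - 5}{8 \cdot 12} \left(-38\right) = 10 + \frac{1}{8} \cdot \frac{1}{12} \cdot 0 \left(-38\right) = 10 + 0 \left(-38\right) = 10 + 0 = 10$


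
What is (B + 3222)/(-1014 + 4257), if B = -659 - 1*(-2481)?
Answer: 5044/3243 ≈ 1.5553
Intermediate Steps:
B = 1822 (B = -659 + 2481 = 1822)
(B + 3222)/(-1014 + 4257) = (1822 + 3222)/(-1014 + 4257) = 5044/3243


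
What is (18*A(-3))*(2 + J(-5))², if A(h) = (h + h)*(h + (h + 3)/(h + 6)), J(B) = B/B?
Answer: 2916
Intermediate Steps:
J(B) = 1
A(h) = 2*h*(h + (3 + h)/(6 + h)) (A(h) = (2*h)*(h + (3 + h)/(6 + h)) = 2*h*(h + (3 + h)/(6 + h)))
(18*A(-3))*(2 + J(-5))² = (18*(2*(-3)*(3 + (-3)² + 7*(-3))/(6 - 3)))*(2 + 1)² = (18*(2*(-3)*(3 + 9 - 21)/3))*3² = (18*(2*(-3)*(⅓)*(-9)))*9 = (18*18)*9 = 324*9 = 2916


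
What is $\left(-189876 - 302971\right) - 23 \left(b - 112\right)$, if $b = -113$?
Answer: $-487672$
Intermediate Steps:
$\left(-189876 - 302971\right) - 23 \left(b - 112\right) = \left(-189876 - 302971\right) - 23 \left(-113 - 112\right) = -492847 - -5175 = -492847 + 5175 = -487672$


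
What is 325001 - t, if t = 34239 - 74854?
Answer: 365616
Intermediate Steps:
t = -40615
325001 - t = 325001 - 1*(-40615) = 325001 + 40615 = 365616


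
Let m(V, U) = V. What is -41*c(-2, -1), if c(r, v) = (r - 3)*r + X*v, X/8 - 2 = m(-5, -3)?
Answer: -1394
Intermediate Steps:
X = -24 (X = 16 + 8*(-5) = 16 - 40 = -24)
c(r, v) = -24*v + r*(-3 + r) (c(r, v) = (r - 3)*r - 24*v = (-3 + r)*r - 24*v = r*(-3 + r) - 24*v = -24*v + r*(-3 + r))
-41*c(-2, -1) = -41*((-2)² - 24*(-1) - 3*(-2)) = -41*(4 + 24 + 6) = -41*34 = -1394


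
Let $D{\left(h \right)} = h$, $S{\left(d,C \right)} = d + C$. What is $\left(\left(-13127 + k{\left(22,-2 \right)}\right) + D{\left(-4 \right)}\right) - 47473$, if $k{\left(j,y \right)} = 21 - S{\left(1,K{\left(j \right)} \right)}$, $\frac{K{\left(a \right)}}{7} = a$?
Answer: $-60738$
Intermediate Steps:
$K{\left(a \right)} = 7 a$
$S{\left(d,C \right)} = C + d$
$k{\left(j,y \right)} = 20 - 7 j$ ($k{\left(j,y \right)} = 21 - \left(7 j + 1\right) = 21 - \left(1 + 7 j\right) = 20 - 7 j$)
$\left(\left(-13127 + k{\left(22,-2 \right)}\right) + D{\left(-4 \right)}\right) - 47473 = \left(\left(-13127 + \left(20 - 154\right)\right) - 4\right) - 47473 = \left(\left(-13127 - 134\right) - 4\right) - 47473 = \left(-13261 - 4\right) - 47473 = -13265 - 47473 = -60738$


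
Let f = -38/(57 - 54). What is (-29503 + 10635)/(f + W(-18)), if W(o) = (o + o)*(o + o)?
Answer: -28302/1925 ≈ -14.702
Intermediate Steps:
f = -38/3 ≈ -12.667
W(o) = 4*o² (W(o) = (2*o)*(2*o) = 4*o²)
(-29503 + 10635)/(f + W(-18)) = (-29503 + 10635)/(-38/3 + 4*(-18)²) = -18868/(-38/3 + 4*324) = -18868/(-38/3 + 1296) = -18868/3850/3 = -18868*3/3850 = -28302/1925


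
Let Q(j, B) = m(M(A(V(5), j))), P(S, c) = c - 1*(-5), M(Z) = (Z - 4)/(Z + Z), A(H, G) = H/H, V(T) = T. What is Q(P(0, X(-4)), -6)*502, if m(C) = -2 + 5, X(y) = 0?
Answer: 1506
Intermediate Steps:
A(H, G) = 1
M(Z) = (-4 + Z)/(2*Z) (M(Z) = (-4 + Z)/((2*Z)) = (-4 + Z)*(1/(2*Z)) = (-4 + Z)/(2*Z))
m(C) = 3
P(S, c) = 5 + c (P(S, c) = c + 5 = 5 + c)
Q(j, B) = 3
Q(P(0, X(-4)), -6)*502 = 3*502 = 1506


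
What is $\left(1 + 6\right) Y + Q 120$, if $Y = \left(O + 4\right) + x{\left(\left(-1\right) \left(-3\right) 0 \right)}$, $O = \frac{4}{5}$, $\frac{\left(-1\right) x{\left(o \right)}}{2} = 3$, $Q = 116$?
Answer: $\frac{69558}{5} \approx 13912.0$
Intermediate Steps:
$x{\left(o \right)} = -6$ ($x{\left(o \right)} = \left(-2\right) 3 = -6$)
$O = \frac{4}{5}$ ($O = 4 \cdot \frac{1}{5} = \frac{4}{5} \approx 0.8$)
$Y = - \frac{6}{5}$ ($Y = \left(\frac{4}{5} + 4\right) - 6 = \frac{24}{5} - 6 = - \frac{6}{5} \approx -1.2$)
$\left(1 + 6\right) Y + Q 120 = \left(1 + 6\right) \left(- \frac{6}{5}\right) + 116 \cdot 120 = 7 \left(- \frac{6}{5}\right) + 13920 = - \frac{42}{5} + 13920 = \frac{69558}{5}$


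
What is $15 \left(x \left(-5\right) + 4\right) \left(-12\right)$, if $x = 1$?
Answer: $180$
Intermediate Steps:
$15 \left(x \left(-5\right) + 4\right) \left(-12\right) = 15 \left(1 \left(-5\right) + 4\right) \left(-12\right) = 15 \left(-5 + 4\right) \left(-12\right) = 15 \left(-1\right) \left(-12\right) = \left(-15\right) \left(-12\right) = 180$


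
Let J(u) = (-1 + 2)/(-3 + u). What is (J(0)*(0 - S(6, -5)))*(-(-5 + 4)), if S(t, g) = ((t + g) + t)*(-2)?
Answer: -14/3 ≈ -4.6667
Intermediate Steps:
J(u) = 1/(-3 + u)
S(t, g) = -4*t - 2*g (S(t, g) = ((g + t) + t)*(-2) = (g + 2*t)*(-2) = -4*t - 2*g)
(J(0)*(0 - S(6, -5)))*(-(-5 + 4)) = ((0 - (-4*6 - 2*(-5)))/(-3 + 0))*(-(-5 + 4)) = ((0 - (-24 + 10))/(-3))*(-1*(-1)) = -(0 - 1*(-14))/3*1 = -(0 + 14)/3*1 = -⅓*14*1 = -14/3*1 = -14/3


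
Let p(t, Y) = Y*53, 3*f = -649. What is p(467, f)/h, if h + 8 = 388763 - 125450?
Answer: -34397/789915 ≈ -0.043545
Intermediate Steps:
f = -649/3 (f = (⅓)*(-649) = -649/3 ≈ -216.33)
h = 263305 (h = -8 + (388763 - 125450) = -8 + 263313 = 263305)
p(t, Y) = 53*Y
p(467, f)/h = (53*(-649/3))/263305 = -34397/3*1/263305 = -34397/789915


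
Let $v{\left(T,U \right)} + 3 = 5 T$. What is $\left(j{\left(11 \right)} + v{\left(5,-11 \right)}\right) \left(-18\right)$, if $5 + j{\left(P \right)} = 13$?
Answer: $-540$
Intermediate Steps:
$v{\left(T,U \right)} = -3 + 5 T$
$j{\left(P \right)} = 8$ ($j{\left(P \right)} = -5 + 13 = 8$)
$\left(j{\left(11 \right)} + v{\left(5,-11 \right)}\right) \left(-18\right) = \left(8 + \left(-3 + 5 \cdot 5\right)\right) \left(-18\right) = \left(8 + \left(-3 + 25\right)\right) \left(-18\right) = \left(8 + 22\right) \left(-18\right) = 30 \left(-18\right) = -540$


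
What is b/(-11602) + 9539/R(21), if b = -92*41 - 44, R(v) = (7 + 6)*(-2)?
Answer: -55286131/150826 ≈ -366.56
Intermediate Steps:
R(v) = -26 (R(v) = 13*(-2) = -26)
b = -3816 (b = -3772 - 44 = -3816)
b/(-11602) + 9539/R(21) = -3816/(-11602) + 9539/(-26) = -3816*(-1/11602) + 9539*(-1/26) = 1908/5801 - 9539/26 = -55286131/150826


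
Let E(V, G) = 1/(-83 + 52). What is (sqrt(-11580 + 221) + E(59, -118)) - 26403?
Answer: -818494/31 + I*sqrt(11359) ≈ -26403.0 + 106.58*I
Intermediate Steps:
E(V, G) = -1/31 (E(V, G) = 1/(-31) = -1/31)
(sqrt(-11580 + 221) + E(59, -118)) - 26403 = (sqrt(-11580 + 221) - 1/31) - 26403 = (sqrt(-11359) - 1/31) - 26403 = (I*sqrt(11359) - 1/31) - 26403 = (-1/31 + I*sqrt(11359)) - 26403 = -818494/31 + I*sqrt(11359)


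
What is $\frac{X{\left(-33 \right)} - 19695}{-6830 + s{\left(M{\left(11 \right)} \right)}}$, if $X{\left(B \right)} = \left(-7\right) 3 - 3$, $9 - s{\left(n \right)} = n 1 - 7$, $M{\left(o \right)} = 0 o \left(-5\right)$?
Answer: $\frac{19719}{6814} \approx 2.8939$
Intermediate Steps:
$M{\left(o \right)} = 0$ ($M{\left(o \right)} = 0 \left(-5\right) = 0$)
$s{\left(n \right)} = 16 - n$ ($s{\left(n \right)} = 9 - \left(n 1 - 7\right) = 9 - \left(n - 7\right) = 9 - \left(-7 + n\right) = 16 - n$)
$X{\left(B \right)} = -24$ ($X{\left(B \right)} = -21 - 3 = -24$)
$\frac{X{\left(-33 \right)} - 19695}{-6830 + s{\left(M{\left(11 \right)} \right)}} = \frac{-24 - 19695}{-6830 + \left(16 - 0\right)} = - \frac{19719}{-6830 + \left(16 + 0\right)} = - \frac{19719}{-6830 + 16} = - \frac{19719}{-6814} = \left(-19719\right) \left(- \frac{1}{6814}\right) = \frac{19719}{6814}$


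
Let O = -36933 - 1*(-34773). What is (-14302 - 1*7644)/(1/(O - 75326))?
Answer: 1700507756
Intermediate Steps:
O = -2160 (O = -36933 + 34773 = -2160)
(-14302 - 1*7644)/(1/(O - 75326)) = (-14302 - 1*7644)/(1/(-2160 - 75326)) = (-14302 - 7644)/(1/(-77486)) = -21946/(-1/77486) = -21946*(-77486) = 1700507756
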